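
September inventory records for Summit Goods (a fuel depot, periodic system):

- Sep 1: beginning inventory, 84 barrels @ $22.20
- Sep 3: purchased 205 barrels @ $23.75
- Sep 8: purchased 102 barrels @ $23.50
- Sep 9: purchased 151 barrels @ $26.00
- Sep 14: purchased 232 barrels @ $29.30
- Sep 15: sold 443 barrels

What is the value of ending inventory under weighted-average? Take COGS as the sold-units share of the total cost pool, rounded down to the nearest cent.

Ending inventory = $8,490.60

Sep 15, sell 443: 443/774 × $19,854.15 → $11,363.55
Ending inventory (cost pool remaining) = $8,490.60
Check: goods available $19,854.15 = COGS $11,363.55 + ending $8,490.60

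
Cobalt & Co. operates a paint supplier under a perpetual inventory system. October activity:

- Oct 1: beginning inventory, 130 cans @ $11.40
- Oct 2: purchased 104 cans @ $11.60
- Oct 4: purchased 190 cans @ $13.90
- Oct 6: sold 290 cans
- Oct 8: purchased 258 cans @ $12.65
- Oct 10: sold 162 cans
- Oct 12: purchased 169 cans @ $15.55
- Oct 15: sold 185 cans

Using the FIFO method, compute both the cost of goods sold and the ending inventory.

Oct 6, 290 sold [FIFO — oldest first]: 130 @ $11.40 + 104 @ $11.60 + 56 @ $13.90 = $3,466.80
Oct 10, 162 sold [FIFO — oldest first]: 134 @ $13.90 + 28 @ $12.65 = $2,216.80
Oct 15, 185 sold [FIFO — oldest first]: 185 @ $12.65 = $2,340.25
Total COGS = $3,466.80 + $2,216.80 + $2,340.25 = $8,023.85
Ending inventory: 45 @ $12.65 + 169 @ $15.55 = $3,197.20
Check: goods available $11,221.05 = COGS $8,023.85 + ending $3,197.20

COGS = $8,023.85; ending inventory = $3,197.20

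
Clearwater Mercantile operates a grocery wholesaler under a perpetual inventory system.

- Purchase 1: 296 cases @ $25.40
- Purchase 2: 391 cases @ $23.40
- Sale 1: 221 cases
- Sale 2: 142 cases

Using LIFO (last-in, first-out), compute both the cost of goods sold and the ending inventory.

Sale 1 (221) [LIFO — newest first]: 221 @ $23.40 = $5,171.40
Sale 2 (142) [LIFO — newest first]: 142 @ $23.40 = $3,322.80
Total COGS = $5,171.40 + $3,322.80 = $8,494.20
Ending inventory: 296 @ $25.40 + 28 @ $23.40 = $8,173.60

COGS = $8,494.20; ending inventory = $8,173.60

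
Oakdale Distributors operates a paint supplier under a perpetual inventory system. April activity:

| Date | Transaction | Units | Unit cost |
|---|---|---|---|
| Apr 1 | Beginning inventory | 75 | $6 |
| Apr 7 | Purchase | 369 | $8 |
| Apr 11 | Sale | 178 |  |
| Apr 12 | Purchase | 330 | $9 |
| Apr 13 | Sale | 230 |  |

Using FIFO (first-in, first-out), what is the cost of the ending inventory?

Apr 11, 178 sold [FIFO — oldest first]: 75 @ $6 + 103 @ $8 = $1,274
Apr 13, 230 sold [FIFO — oldest first]: 230 @ $8 = $1,840
Total COGS = $1,274 + $1,840 = $3,114
Ending inventory: 36 @ $8 + 330 @ $9 = $3,258
Check: goods available $6,372 = COGS $3,114 + ending $3,258

Ending inventory = $3,258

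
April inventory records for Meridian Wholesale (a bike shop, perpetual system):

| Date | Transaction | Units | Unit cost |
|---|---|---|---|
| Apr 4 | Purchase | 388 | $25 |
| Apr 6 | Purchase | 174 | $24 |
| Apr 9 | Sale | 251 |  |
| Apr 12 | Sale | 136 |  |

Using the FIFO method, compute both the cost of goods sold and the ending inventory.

COGS = $9,675; ending inventory = $4,201

Apr 9, 251 sold [FIFO — oldest first]: 251 @ $25 = $6,275
Apr 12, 136 sold [FIFO — oldest first]: 136 @ $25 = $3,400
Total COGS = $6,275 + $3,400 = $9,675
Ending inventory: 1 @ $25 + 174 @ $24 = $4,201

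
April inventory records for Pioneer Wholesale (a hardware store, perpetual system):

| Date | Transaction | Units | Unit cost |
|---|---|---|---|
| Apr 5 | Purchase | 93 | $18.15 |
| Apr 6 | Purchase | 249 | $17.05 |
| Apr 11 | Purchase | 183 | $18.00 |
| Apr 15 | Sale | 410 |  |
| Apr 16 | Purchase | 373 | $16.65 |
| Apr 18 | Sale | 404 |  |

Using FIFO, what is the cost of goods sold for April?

COGS = $14,039.25

Apr 15, 410 sold [FIFO — oldest first]: 93 @ $18.15 + 249 @ $17.05 + 68 @ $18.00 = $7,157.40
Apr 18, 404 sold [FIFO — oldest first]: 115 @ $18.00 + 289 @ $16.65 = $6,881.85
Total COGS = $7,157.40 + $6,881.85 = $14,039.25
Ending inventory: 84 @ $16.65 = $1,398.60
Check: goods available $15,437.85 = COGS $14,039.25 + ending $1,398.60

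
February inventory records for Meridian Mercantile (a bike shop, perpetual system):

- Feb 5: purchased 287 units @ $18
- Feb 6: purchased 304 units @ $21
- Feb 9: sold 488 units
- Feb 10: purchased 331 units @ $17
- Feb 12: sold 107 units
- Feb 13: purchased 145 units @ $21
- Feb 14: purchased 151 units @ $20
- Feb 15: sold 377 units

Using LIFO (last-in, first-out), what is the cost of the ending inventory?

Feb 9, 488 sold [LIFO — newest first]: 304 @ $21 + 184 @ $18 = $9,696
Feb 12, 107 sold [LIFO — newest first]: 107 @ $17 = $1,819
Feb 15, 377 sold [LIFO — newest first]: 151 @ $20 + 145 @ $21 + 81 @ $17 = $7,442
Total COGS = $9,696 + $1,819 + $7,442 = $18,957
Ending inventory: 103 @ $18 + 143 @ $17 = $4,285
Check: goods available $23,242 = COGS $18,957 + ending $4,285

Ending inventory = $4,285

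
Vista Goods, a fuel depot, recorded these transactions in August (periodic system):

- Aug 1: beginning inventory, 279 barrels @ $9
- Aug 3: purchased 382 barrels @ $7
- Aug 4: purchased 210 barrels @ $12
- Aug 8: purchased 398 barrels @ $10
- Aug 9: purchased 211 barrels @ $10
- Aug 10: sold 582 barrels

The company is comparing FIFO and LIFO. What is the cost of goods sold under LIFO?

COGS = $5,820

FIFO COGS: 279 @ $9 + 303 @ $7 = $4,632
LIFO COGS: 211 @ $10 + 371 @ $10 = $5,820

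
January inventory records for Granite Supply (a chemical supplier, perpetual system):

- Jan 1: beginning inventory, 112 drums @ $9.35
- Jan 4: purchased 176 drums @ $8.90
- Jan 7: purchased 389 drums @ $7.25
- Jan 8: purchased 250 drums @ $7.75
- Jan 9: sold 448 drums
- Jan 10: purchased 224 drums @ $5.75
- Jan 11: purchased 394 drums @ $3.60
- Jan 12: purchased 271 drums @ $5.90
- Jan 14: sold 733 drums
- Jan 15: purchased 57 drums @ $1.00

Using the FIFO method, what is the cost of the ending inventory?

Ending inventory = $2,966.30

Jan 9, 448 sold [FIFO — oldest first]: 112 @ $9.35 + 176 @ $8.90 + 160 @ $7.25 = $3,773.60
Jan 14, 733 sold [FIFO — oldest first]: 229 @ $7.25 + 250 @ $7.75 + 224 @ $5.75 + 30 @ $3.60 = $4,993.75
Total COGS = $3,773.60 + $4,993.75 = $8,767.35
Ending inventory: 364 @ $3.60 + 271 @ $5.90 + 57 @ $1.00 = $2,966.30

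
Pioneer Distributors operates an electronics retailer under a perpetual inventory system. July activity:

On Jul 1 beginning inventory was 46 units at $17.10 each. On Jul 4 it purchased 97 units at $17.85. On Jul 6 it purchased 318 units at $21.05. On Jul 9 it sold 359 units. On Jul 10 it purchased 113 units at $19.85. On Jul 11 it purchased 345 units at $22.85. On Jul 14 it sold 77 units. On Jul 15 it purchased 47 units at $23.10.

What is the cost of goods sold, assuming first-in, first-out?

COGS = $8,685.70

Jul 9, 359 sold [FIFO — oldest first]: 46 @ $17.10 + 97 @ $17.85 + 216 @ $21.05 = $7,064.85
Jul 14, 77 sold [FIFO — oldest first]: 77 @ $21.05 = $1,620.85
Total COGS = $7,064.85 + $1,620.85 = $8,685.70
Ending inventory: 25 @ $21.05 + 113 @ $19.85 + 345 @ $22.85 + 47 @ $23.10 = $11,738.25
Check: goods available $20,423.95 = COGS $8,685.70 + ending $11,738.25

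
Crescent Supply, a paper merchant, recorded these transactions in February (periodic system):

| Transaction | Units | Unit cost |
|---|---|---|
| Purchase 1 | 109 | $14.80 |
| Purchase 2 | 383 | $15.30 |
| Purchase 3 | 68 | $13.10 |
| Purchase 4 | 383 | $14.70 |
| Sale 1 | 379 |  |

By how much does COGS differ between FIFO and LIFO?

$172.90

FIFO COGS: 109 @ $14.80 + 270 @ $15.30 = $5,744.20
LIFO COGS: 379 @ $14.70 = $5,571.30
Difference = |$5,744.20 − $5,571.30| = $172.90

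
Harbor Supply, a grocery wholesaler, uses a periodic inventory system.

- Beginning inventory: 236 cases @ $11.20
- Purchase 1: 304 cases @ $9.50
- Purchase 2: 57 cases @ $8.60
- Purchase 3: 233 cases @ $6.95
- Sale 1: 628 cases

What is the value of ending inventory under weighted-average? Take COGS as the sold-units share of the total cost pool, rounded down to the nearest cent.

Sale 1, sell 628: 628/830 × $7,640.75 → $5,781.19
Ending inventory (cost pool remaining) = $1,859.56

Ending inventory = $1,859.56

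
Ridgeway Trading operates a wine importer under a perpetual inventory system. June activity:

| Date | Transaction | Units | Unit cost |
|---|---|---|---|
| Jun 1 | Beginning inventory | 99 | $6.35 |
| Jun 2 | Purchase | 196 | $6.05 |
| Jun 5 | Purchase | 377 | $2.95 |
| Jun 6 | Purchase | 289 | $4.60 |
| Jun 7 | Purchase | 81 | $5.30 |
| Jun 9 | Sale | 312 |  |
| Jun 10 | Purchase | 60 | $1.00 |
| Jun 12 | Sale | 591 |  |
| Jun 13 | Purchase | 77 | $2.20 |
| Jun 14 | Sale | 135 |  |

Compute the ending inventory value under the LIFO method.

Jun 9, 312 sold [LIFO — newest first]: 81 @ $5.30 + 231 @ $4.60 = $1,491.90
Jun 12, 591 sold [LIFO — newest first]: 60 @ $1.00 + 58 @ $4.60 + 377 @ $2.95 + 96 @ $6.05 = $2,019.75
Jun 14, 135 sold [LIFO — newest first]: 77 @ $2.20 + 58 @ $6.05 = $520.30
Total COGS = $1,491.90 + $2,019.75 + $520.30 = $4,031.95
Ending inventory: 99 @ $6.35 + 42 @ $6.05 = $882.75

Ending inventory = $882.75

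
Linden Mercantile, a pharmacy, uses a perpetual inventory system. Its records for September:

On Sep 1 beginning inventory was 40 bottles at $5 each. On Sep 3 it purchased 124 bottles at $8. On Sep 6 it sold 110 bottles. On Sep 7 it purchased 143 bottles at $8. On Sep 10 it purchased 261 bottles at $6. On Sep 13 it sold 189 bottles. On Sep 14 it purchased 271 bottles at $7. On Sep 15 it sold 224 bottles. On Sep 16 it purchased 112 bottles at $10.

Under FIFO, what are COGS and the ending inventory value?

COGS = $3,632; ending inventory = $3,287

Sep 6, 110 sold [FIFO — oldest first]: 40 @ $5 + 70 @ $8 = $760
Sep 13, 189 sold [FIFO — oldest first]: 54 @ $8 + 135 @ $8 = $1,512
Sep 15, 224 sold [FIFO — oldest first]: 8 @ $8 + 216 @ $6 = $1,360
Total COGS = $760 + $1,512 + $1,360 = $3,632
Ending inventory: 45 @ $6 + 271 @ $7 + 112 @ $10 = $3,287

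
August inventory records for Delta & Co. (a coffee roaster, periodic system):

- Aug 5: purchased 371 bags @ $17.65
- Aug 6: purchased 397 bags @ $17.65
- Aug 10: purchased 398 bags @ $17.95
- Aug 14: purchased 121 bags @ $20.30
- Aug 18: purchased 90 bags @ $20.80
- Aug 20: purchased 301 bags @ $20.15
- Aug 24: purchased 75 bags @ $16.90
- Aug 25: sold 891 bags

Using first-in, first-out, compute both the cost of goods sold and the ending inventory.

Aug 25, 891 sold [FIFO — oldest first]: 371 @ $17.65 + 397 @ $17.65 + 123 @ $17.95 = $15,763.05
Ending inventory: 275 @ $17.95 + 121 @ $20.30 + 90 @ $20.80 + 301 @ $20.15 + 75 @ $16.90 = $16,597.20
Check: goods available $32,360.25 = COGS $15,763.05 + ending $16,597.20

COGS = $15,763.05; ending inventory = $16,597.20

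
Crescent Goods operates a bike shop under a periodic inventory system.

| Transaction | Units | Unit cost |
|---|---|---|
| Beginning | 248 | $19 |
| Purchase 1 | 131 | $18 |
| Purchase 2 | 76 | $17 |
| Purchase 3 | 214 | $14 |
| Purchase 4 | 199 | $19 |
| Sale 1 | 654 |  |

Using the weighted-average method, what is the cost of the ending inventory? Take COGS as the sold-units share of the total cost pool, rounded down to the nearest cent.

Ending inventory = $3,732.43

Sale 1, sell 654: 654/868 × $15,139.00 → $11,406.57
Ending inventory (cost pool remaining) = $3,732.43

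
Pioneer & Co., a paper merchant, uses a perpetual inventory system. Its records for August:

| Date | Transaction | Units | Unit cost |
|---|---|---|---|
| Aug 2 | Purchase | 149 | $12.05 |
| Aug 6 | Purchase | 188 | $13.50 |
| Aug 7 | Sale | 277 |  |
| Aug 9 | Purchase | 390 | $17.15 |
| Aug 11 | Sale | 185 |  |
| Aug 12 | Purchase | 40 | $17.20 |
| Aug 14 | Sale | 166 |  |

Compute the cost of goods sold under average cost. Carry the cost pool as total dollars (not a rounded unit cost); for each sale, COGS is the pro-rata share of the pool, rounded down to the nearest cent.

COGS = $9,394.28

After Aug 2: 149 on hand, pool $1,795.45 (≈ $12.0500 each)
After Aug 6: 337 on hand, pool $4,333.45 (≈ $12.8589 each)
Aug 7, sell 277: 277/337 × $4,333.45 → $3,561.91
After Aug 9: 450 on hand, pool $7,460.04 (≈ $16.5779 each)
Aug 11, sell 185: 185/450 × $7,460.04 → $3,066.90
After Aug 12: 305 on hand, pool $5,081.14 (≈ $16.6595 each)
Aug 14, sell 166: 166/305 × $5,081.14 → $2,765.47
Total COGS = $3,561.91 + $3,066.90 + $2,765.47 = $9,394.28
Ending inventory (cost pool remaining) = $2,315.67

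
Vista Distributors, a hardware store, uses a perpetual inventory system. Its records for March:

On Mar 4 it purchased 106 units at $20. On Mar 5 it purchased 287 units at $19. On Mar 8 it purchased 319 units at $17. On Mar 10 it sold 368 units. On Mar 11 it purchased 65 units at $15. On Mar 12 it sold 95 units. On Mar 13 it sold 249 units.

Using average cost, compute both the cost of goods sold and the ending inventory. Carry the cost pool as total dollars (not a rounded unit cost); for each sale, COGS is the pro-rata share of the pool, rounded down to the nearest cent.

COGS = $12,818.16; ending inventory = $1,152.84

After Mar 4: 106 on hand, pool $2,120.00 (≈ $20.0000 each)
After Mar 5: 393 on hand, pool $7,573.00 (≈ $19.2697 each)
After Mar 8: 712 on hand, pool $12,996.00 (≈ $18.2528 each)
Mar 10, sell 368: 368/712 × $12,996.00 → $6,717.03
After Mar 11: 409 on hand, pool $7,253.97 (≈ $17.7359 each)
Mar 12, sell 95: 95/409 × $7,253.97 → $1,684.90
Mar 13, sell 249: 249/314 × $5,569.07 → $4,416.23
Total COGS = $6,717.03 + $1,684.90 + $4,416.23 = $12,818.16
Ending inventory (cost pool remaining) = $1,152.84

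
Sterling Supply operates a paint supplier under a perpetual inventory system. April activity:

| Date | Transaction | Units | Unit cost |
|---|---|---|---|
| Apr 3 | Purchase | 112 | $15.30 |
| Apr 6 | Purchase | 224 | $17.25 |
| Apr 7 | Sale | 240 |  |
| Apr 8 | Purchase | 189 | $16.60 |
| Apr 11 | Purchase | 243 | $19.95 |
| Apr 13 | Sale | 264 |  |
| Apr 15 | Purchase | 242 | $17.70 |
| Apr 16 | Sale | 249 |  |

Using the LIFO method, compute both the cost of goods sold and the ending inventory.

Apr 7, 240 sold [LIFO — newest first]: 224 @ $17.25 + 16 @ $15.30 = $4,108.80
Apr 13, 264 sold [LIFO — newest first]: 243 @ $19.95 + 21 @ $16.60 = $5,196.45
Apr 16, 249 sold [LIFO — newest first]: 242 @ $17.70 + 7 @ $16.60 = $4,399.60
Total COGS = $4,108.80 + $5,196.45 + $4,399.60 = $13,704.85
Ending inventory: 96 @ $15.30 + 161 @ $16.60 = $4,141.40
Check: goods available $17,846.25 = COGS $13,704.85 + ending $4,141.40

COGS = $13,704.85; ending inventory = $4,141.40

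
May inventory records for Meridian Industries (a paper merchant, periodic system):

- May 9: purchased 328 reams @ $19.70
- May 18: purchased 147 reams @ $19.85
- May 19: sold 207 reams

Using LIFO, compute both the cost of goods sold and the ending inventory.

May 19, 207 sold [LIFO — newest first]: 147 @ $19.85 + 60 @ $19.70 = $4,099.95
Ending inventory: 268 @ $19.70 = $5,279.60

COGS = $4,099.95; ending inventory = $5,279.60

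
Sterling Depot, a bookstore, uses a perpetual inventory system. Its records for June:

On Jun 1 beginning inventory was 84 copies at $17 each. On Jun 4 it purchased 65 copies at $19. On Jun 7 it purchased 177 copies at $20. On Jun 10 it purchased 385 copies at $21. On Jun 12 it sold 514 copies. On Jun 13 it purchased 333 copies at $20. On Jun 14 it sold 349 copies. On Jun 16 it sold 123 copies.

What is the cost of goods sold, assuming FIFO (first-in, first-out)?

Jun 12, 514 sold [FIFO — oldest first]: 84 @ $17 + 65 @ $19 + 177 @ $20 + 188 @ $21 = $10,151
Jun 14, 349 sold [FIFO — oldest first]: 197 @ $21 + 152 @ $20 = $7,177
Jun 16, 123 sold [FIFO — oldest first]: 123 @ $20 = $2,460
Total COGS = $10,151 + $7,177 + $2,460 = $19,788
Ending inventory: 58 @ $20 = $1,160

COGS = $19,788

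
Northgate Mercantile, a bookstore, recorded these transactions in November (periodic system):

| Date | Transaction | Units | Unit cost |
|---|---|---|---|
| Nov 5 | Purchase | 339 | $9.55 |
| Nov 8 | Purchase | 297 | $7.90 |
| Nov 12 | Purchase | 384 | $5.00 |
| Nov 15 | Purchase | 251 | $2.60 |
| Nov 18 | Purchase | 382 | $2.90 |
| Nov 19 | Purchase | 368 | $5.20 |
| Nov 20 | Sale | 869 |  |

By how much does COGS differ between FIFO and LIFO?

FIFO COGS: 339 @ $9.55 + 297 @ $7.90 + 233 @ $5.00 = $6,748.75
LIFO COGS: 368 @ $5.20 + 382 @ $2.90 + 119 @ $2.60 = $3,330.80
Difference = |$6,748.75 − $3,330.80| = $3,417.95

$3,417.95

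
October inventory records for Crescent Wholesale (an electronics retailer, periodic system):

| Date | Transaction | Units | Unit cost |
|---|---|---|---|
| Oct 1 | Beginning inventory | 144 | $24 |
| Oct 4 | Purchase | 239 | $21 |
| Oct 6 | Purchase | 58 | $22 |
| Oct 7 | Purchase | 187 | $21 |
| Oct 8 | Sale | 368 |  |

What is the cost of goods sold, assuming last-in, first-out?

COGS = $7,786

Oct 8, 368 sold [LIFO — newest first]: 187 @ $21 + 58 @ $22 + 123 @ $21 = $7,786
Ending inventory: 144 @ $24 + 116 @ $21 = $5,892
Check: goods available $13,678 = COGS $7,786 + ending $5,892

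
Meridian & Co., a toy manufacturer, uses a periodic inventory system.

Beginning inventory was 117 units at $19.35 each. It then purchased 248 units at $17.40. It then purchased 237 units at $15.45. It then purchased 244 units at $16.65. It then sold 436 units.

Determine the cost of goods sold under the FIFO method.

COGS = $7,676.10

Sale 1 (436) [FIFO — oldest first]: 117 @ $19.35 + 248 @ $17.40 + 71 @ $15.45 = $7,676.10
Ending inventory: 166 @ $15.45 + 244 @ $16.65 = $6,627.30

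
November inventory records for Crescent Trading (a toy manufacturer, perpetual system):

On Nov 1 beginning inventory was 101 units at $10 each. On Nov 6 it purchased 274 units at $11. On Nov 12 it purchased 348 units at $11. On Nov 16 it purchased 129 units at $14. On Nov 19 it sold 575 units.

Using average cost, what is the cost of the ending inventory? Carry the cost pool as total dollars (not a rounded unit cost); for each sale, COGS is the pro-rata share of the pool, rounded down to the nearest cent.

After Nov 1: 101 on hand, pool $1,010.00 (≈ $10.0000 each)
After Nov 6: 375 on hand, pool $4,024.00 (≈ $10.7307 each)
After Nov 12: 723 on hand, pool $7,852.00 (≈ $10.8603 each)
After Nov 16: 852 on hand, pool $9,658.00 (≈ $11.3357 each)
Nov 19, sell 575: 575/852 × $9,658.00 → $6,518.01
Ending inventory (cost pool remaining) = $3,139.99

Ending inventory = $3,139.99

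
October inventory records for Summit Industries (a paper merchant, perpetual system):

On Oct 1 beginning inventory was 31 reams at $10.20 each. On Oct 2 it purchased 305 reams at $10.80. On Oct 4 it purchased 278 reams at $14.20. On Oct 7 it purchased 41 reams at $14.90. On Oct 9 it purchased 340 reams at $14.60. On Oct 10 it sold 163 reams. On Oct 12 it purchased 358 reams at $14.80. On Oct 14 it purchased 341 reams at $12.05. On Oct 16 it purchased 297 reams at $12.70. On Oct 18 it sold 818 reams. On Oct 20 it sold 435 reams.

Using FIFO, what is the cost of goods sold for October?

COGS = $19,190.25

Oct 10, 163 sold [FIFO — oldest first]: 31 @ $10.20 + 132 @ $10.80 = $1,741.80
Oct 18, 818 sold [FIFO — oldest first]: 173 @ $10.80 + 278 @ $14.20 + 41 @ $14.90 + 326 @ $14.60 = $11,186.50
Oct 20, 435 sold [FIFO — oldest first]: 14 @ $14.60 + 358 @ $14.80 + 63 @ $12.05 = $6,261.95
Total COGS = $1,741.80 + $11,186.50 + $6,261.95 = $19,190.25
Ending inventory: 278 @ $12.05 + 297 @ $12.70 = $7,121.80
Check: goods available $26,312.05 = COGS $19,190.25 + ending $7,121.80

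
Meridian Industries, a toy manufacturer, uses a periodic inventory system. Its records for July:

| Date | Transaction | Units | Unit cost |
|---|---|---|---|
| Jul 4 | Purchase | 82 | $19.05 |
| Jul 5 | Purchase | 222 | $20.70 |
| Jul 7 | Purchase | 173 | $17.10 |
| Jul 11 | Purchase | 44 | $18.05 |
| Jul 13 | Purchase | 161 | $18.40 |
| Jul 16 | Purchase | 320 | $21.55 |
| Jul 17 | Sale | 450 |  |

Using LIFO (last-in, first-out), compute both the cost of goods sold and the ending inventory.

COGS = $9,288.00; ending inventory = $10,480.40

Jul 17, 450 sold [LIFO — newest first]: 320 @ $21.55 + 130 @ $18.40 = $9,288.00
Ending inventory: 82 @ $19.05 + 222 @ $20.70 + 173 @ $17.10 + 44 @ $18.05 + 31 @ $18.40 = $10,480.40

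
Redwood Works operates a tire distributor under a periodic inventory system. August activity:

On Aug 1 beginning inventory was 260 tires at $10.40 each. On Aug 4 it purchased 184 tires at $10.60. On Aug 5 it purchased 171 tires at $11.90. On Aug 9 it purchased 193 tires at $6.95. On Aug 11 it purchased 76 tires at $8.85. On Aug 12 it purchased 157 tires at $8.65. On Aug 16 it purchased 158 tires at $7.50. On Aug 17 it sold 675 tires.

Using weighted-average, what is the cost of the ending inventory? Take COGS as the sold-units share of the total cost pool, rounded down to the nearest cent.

Aug 17, sell 675: 675/1199 × $11,246.30 → $6,331.31
Ending inventory (cost pool remaining) = $4,914.99
Check: goods available $11,246.30 = COGS $6,331.31 + ending $4,914.99

Ending inventory = $4,914.99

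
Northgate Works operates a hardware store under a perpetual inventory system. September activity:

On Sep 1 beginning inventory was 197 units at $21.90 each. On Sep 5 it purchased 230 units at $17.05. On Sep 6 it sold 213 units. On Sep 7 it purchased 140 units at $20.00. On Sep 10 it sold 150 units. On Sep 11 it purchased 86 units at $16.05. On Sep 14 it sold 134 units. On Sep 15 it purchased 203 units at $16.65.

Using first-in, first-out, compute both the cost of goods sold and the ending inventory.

COGS = $9,635.80; ending inventory = $6,160.25

Sep 6, 213 sold [FIFO — oldest first]: 197 @ $21.90 + 16 @ $17.05 = $4,587.10
Sep 10, 150 sold [FIFO — oldest first]: 150 @ $17.05 = $2,557.50
Sep 14, 134 sold [FIFO — oldest first]: 64 @ $17.05 + 70 @ $20.00 = $2,491.20
Total COGS = $4,587.10 + $2,557.50 + $2,491.20 = $9,635.80
Ending inventory: 70 @ $20.00 + 86 @ $16.05 + 203 @ $16.65 = $6,160.25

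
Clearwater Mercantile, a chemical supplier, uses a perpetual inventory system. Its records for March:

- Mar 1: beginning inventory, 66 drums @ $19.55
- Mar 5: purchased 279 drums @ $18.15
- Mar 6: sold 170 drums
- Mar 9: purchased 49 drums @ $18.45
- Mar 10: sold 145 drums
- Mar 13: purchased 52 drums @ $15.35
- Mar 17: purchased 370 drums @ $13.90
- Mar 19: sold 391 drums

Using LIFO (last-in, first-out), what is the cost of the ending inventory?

Mar 6, 170 sold [LIFO — newest first]: 170 @ $18.15 = $3,085.50
Mar 10, 145 sold [LIFO — newest first]: 49 @ $18.45 + 96 @ $18.15 = $2,646.45
Mar 19, 391 sold [LIFO — newest first]: 370 @ $13.90 + 21 @ $15.35 = $5,465.35
Total COGS = $3,085.50 + $2,646.45 + $5,465.35 = $11,197.30
Ending inventory: 66 @ $19.55 + 13 @ $18.15 + 31 @ $15.35 = $2,002.10
Check: goods available $13,199.40 = COGS $11,197.30 + ending $2,002.10

Ending inventory = $2,002.10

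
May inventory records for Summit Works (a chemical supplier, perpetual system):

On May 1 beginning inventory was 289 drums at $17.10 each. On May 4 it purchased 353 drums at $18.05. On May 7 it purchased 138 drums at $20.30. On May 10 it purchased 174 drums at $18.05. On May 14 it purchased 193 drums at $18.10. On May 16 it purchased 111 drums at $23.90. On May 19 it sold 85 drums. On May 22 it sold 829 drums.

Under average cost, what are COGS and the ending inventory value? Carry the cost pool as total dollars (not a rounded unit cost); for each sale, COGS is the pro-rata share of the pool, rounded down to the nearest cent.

After May 1: 289 on hand, pool $4,941.90 (≈ $17.1000 each)
After May 4: 642 on hand, pool $11,313.55 (≈ $17.6224 each)
After May 7: 780 on hand, pool $14,114.95 (≈ $18.0961 each)
After May 10: 954 on hand, pool $17,255.65 (≈ $18.0877 each)
After May 14: 1147 on hand, pool $20,748.95 (≈ $18.0898 each)
After May 16: 1258 on hand, pool $23,401.85 (≈ $18.6024 each)
May 19, sell 85: 85/1258 × $23,401.85 → $1,581.20
May 22, sell 829: 829/1173 × $21,820.65 → $15,421.41
Total COGS = $1,581.20 + $15,421.41 = $17,002.61
Ending inventory (cost pool remaining) = $6,399.24

COGS = $17,002.61; ending inventory = $6,399.24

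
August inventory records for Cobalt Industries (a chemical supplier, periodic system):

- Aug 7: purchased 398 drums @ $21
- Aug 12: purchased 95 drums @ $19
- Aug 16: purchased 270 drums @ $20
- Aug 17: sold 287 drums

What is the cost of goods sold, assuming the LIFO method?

COGS = $5,723

Aug 17, 287 sold [LIFO — newest first]: 270 @ $20 + 17 @ $19 = $5,723
Ending inventory: 398 @ $21 + 78 @ $19 = $9,840
Check: goods available $15,563 = COGS $5,723 + ending $9,840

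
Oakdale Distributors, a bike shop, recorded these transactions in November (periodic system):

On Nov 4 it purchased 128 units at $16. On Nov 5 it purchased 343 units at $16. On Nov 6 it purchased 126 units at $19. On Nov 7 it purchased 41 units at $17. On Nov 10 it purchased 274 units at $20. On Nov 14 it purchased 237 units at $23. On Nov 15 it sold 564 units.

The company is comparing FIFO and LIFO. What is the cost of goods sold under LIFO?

COGS = $11,856

FIFO COGS: 128 @ $16 + 343 @ $16 + 93 @ $19 = $9,303
LIFO COGS: 237 @ $23 + 274 @ $20 + 41 @ $17 + 12 @ $19 = $11,856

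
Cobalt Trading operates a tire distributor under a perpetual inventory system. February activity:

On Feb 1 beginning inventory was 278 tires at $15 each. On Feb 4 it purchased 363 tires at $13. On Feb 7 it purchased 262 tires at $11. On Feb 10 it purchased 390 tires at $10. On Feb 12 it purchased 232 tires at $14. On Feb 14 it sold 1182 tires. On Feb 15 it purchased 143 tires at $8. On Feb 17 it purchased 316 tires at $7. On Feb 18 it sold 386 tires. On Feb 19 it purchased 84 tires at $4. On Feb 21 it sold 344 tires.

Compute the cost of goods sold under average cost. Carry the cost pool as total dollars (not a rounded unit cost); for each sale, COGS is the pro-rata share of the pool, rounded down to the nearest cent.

COGS = $21,274.40

After Feb 1: 278 on hand, pool $4,170.00 (≈ $15.0000 each)
After Feb 4: 641 on hand, pool $8,889.00 (≈ $13.8674 each)
After Feb 7: 903 on hand, pool $11,771.00 (≈ $13.0354 each)
After Feb 10: 1293 on hand, pool $15,671.00 (≈ $12.1199 each)
After Feb 12: 1525 on hand, pool $18,919.00 (≈ $12.4059 each)
Feb 14, sell 1182: 1182/1525 × $18,919.00 → $14,663.77
After Feb 15: 486 on hand, pool $5,399.23 (≈ $11.1095 each)
After Feb 17: 802 on hand, pool $7,611.23 (≈ $9.4903 each)
Feb 18, sell 386: 386/802 × $7,611.23 → $3,663.26
After Feb 19: 500 on hand, pool $4,283.97 (≈ $8.5679 each)
Feb 21, sell 344: 344/500 × $4,283.97 → $2,947.37
Total COGS = $14,663.77 + $3,663.26 + $2,947.37 = $21,274.40
Ending inventory (cost pool remaining) = $1,336.60
Check: goods available $22,611.00 = COGS $21,274.40 + ending $1,336.60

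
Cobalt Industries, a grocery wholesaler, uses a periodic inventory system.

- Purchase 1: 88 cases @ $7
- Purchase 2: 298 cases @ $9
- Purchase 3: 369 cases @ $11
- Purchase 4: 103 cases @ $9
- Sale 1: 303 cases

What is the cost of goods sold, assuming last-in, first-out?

COGS = $3,127

Sale 1 (303) [LIFO — newest first]: 103 @ $9 + 200 @ $11 = $3,127
Ending inventory: 88 @ $7 + 298 @ $9 + 169 @ $11 = $5,157
Check: goods available $8,284 = COGS $3,127 + ending $5,157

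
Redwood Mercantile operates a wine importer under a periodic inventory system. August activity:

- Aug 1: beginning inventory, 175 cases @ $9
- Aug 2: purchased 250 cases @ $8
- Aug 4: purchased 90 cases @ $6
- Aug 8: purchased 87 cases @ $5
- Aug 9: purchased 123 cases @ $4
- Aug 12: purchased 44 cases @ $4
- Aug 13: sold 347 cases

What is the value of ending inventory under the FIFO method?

Aug 13, 347 sold [FIFO — oldest first]: 175 @ $9 + 172 @ $8 = $2,951
Ending inventory: 78 @ $8 + 90 @ $6 + 87 @ $5 + 123 @ $4 + 44 @ $4 = $2,267
Check: goods available $5,218 = COGS $2,951 + ending $2,267

Ending inventory = $2,267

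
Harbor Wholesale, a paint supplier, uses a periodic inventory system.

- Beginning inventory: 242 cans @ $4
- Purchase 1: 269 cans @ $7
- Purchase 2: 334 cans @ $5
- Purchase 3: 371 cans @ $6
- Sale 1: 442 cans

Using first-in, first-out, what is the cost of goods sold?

COGS = $2,368

Sale 1 (442) [FIFO — oldest first]: 242 @ $4 + 200 @ $7 = $2,368
Ending inventory: 69 @ $7 + 334 @ $5 + 371 @ $6 = $4,379
Check: goods available $6,747 = COGS $2,368 + ending $4,379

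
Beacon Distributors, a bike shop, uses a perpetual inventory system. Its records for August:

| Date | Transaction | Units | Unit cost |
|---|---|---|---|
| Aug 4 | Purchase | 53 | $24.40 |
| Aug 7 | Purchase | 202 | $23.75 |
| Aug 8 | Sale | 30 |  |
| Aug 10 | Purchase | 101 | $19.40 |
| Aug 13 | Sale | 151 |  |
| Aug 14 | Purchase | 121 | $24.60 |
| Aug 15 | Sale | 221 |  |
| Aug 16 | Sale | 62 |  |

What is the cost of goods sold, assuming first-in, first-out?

Aug 8, 30 sold [FIFO — oldest first]: 30 @ $24.40 = $732.00
Aug 13, 151 sold [FIFO — oldest first]: 23 @ $24.40 + 128 @ $23.75 = $3,601.20
Aug 15, 221 sold [FIFO — oldest first]: 74 @ $23.75 + 101 @ $19.40 + 46 @ $24.60 = $4,848.50
Aug 16, 62 sold [FIFO — oldest first]: 62 @ $24.60 = $1,525.20
Total COGS = $732.00 + $3,601.20 + $4,848.50 + $1,525.20 = $10,706.90
Ending inventory: 13 @ $24.60 = $319.80

COGS = $10,706.90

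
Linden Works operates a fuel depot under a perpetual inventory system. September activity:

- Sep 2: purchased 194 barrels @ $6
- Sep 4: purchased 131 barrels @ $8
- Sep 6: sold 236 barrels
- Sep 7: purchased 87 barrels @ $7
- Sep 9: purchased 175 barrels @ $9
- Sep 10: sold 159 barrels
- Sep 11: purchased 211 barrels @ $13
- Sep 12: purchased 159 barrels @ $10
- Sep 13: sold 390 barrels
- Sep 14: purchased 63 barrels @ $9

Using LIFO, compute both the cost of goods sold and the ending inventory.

COGS = $7,614; ending inventory = $1,682

Sep 6, 236 sold [LIFO — newest first]: 131 @ $8 + 105 @ $6 = $1,678
Sep 10, 159 sold [LIFO — newest first]: 159 @ $9 = $1,431
Sep 13, 390 sold [LIFO — newest first]: 159 @ $10 + 211 @ $13 + 16 @ $9 + 4 @ $7 = $4,505
Total COGS = $1,678 + $1,431 + $4,505 = $7,614
Ending inventory: 89 @ $6 + 83 @ $7 + 63 @ $9 = $1,682
Check: goods available $9,296 = COGS $7,614 + ending $1,682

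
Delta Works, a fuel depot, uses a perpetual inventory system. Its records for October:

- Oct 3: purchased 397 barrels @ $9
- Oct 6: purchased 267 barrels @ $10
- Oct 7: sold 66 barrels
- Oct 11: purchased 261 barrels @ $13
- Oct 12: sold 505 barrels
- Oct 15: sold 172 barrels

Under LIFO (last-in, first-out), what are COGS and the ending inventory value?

COGS = $7,998; ending inventory = $1,638

Oct 7, 66 sold [LIFO — newest first]: 66 @ $10 = $660
Oct 12, 505 sold [LIFO — newest first]: 261 @ $13 + 201 @ $10 + 43 @ $9 = $5,790
Oct 15, 172 sold [LIFO — newest first]: 172 @ $9 = $1,548
Total COGS = $660 + $5,790 + $1,548 = $7,998
Ending inventory: 182 @ $9 = $1,638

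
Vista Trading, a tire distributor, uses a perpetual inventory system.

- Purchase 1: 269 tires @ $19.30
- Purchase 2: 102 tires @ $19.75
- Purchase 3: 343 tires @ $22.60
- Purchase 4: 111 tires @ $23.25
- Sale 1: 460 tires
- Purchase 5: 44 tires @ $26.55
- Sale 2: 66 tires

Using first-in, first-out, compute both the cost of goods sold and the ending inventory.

COGS = $10,709.20; ending inventory = $7,997.75

Sale 1 (460) [FIFO — oldest first]: 269 @ $19.30 + 102 @ $19.75 + 89 @ $22.60 = $9,217.60
Sale 2 (66) [FIFO — oldest first]: 66 @ $22.60 = $1,491.60
Total COGS = $9,217.60 + $1,491.60 = $10,709.20
Ending inventory: 188 @ $22.60 + 111 @ $23.25 + 44 @ $26.55 = $7,997.75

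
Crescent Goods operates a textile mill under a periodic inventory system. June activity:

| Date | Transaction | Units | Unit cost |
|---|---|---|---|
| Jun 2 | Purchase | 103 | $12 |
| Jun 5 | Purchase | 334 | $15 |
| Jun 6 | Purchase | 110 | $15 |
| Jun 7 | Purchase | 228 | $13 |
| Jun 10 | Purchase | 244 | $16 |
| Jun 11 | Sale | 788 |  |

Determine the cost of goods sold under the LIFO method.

COGS = $11,608

Jun 11, 788 sold [LIFO — newest first]: 244 @ $16 + 228 @ $13 + 110 @ $15 + 206 @ $15 = $11,608
Ending inventory: 103 @ $12 + 128 @ $15 = $3,156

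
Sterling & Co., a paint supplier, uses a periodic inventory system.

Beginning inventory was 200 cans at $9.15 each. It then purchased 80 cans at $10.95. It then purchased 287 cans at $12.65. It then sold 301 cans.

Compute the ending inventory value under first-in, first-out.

Ending inventory = $3,364.90

Sale 1 (301) [FIFO — oldest first]: 200 @ $9.15 + 80 @ $10.95 + 21 @ $12.65 = $2,971.65
Ending inventory: 266 @ $12.65 = $3,364.90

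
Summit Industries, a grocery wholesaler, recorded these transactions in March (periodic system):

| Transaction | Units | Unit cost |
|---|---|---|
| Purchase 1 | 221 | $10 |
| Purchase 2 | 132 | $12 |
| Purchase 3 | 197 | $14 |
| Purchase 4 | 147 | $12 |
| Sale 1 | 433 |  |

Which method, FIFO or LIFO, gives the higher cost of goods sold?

LIFO

FIFO COGS: 221 @ $10 + 132 @ $12 + 80 @ $14 = $4,914
LIFO COGS: 147 @ $12 + 197 @ $14 + 89 @ $12 = $5,590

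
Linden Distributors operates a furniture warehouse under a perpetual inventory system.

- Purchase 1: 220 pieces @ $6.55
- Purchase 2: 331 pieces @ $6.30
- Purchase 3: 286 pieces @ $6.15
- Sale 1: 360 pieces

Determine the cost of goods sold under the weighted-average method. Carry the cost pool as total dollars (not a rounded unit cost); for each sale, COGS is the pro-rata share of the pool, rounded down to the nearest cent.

After Purchase 1: 220 on hand, pool $1,441.00 (≈ $6.5500 each)
After Purchase 2: 551 on hand, pool $3,526.30 (≈ $6.3998 each)
After Purchase 3: 837 on hand, pool $5,285.20 (≈ $6.3145 each)
Sale 1, sell 360: 360/837 × $5,285.20 → $2,273.20
Ending inventory (cost pool remaining) = $3,012.00

COGS = $2,273.20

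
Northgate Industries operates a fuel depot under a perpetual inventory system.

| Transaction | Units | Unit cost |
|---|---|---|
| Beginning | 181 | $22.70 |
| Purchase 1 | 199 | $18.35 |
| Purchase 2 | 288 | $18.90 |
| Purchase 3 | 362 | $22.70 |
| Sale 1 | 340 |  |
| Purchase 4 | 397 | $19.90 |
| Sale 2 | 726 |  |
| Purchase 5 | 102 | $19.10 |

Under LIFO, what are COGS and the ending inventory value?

Sale 1 (340) [LIFO — newest first]: 340 @ $22.70 = $7,718.00
Sale 2 (726) [LIFO — newest first]: 397 @ $19.90 + 22 @ $22.70 + 288 @ $18.90 + 19 @ $18.35 = $14,191.55
Total COGS = $7,718.00 + $14,191.55 = $21,909.55
Ending inventory: 181 @ $22.70 + 180 @ $18.35 + 102 @ $19.10 = $9,359.90
Check: goods available $31,269.45 = COGS $21,909.55 + ending $9,359.90

COGS = $21,909.55; ending inventory = $9,359.90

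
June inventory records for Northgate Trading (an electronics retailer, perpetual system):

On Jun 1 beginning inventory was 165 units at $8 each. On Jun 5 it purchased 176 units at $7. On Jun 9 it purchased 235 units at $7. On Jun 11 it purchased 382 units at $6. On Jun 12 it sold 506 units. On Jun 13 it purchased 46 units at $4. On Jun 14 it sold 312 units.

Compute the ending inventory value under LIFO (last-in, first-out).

Ending inventory = $1,467

Jun 12, 506 sold [LIFO — newest first]: 382 @ $6 + 124 @ $7 = $3,160
Jun 14, 312 sold [LIFO — newest first]: 46 @ $4 + 111 @ $7 + 155 @ $7 = $2,046
Total COGS = $3,160 + $2,046 = $5,206
Ending inventory: 165 @ $8 + 21 @ $7 = $1,467
Check: goods available $6,673 = COGS $5,206 + ending $1,467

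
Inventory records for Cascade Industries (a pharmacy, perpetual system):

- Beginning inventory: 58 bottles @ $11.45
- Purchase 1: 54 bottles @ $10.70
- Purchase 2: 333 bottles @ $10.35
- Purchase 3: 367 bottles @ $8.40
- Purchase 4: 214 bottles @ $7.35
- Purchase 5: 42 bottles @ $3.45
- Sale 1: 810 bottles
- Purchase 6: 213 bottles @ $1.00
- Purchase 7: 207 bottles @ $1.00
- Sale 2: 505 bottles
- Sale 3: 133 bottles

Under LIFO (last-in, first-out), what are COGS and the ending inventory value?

Sale 1 (810) [LIFO — newest first]: 42 @ $3.45 + 214 @ $7.35 + 367 @ $8.40 + 187 @ $10.35 = $6,736.05
Sale 2 (505) [LIFO — newest first]: 207 @ $1.00 + 213 @ $1.00 + 85 @ $10.35 = $1,299.75
Sale 3 (133) [LIFO — newest first]: 61 @ $10.35 + 54 @ $10.70 + 18 @ $11.45 = $1,415.25
Total COGS = $6,736.05 + $1,299.75 + $1,415.25 = $9,451.05
Ending inventory: 40 @ $11.45 = $458.00

COGS = $9,451.05; ending inventory = $458.00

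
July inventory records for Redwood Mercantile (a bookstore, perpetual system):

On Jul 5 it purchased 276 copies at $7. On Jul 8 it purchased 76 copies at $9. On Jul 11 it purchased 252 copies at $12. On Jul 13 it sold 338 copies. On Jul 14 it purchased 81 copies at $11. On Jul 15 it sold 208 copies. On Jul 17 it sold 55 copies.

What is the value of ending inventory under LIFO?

Ending inventory = $588

Jul 13, 338 sold [LIFO — newest first]: 252 @ $12 + 76 @ $9 + 10 @ $7 = $3,778
Jul 15, 208 sold [LIFO — newest first]: 81 @ $11 + 127 @ $7 = $1,780
Jul 17, 55 sold [LIFO — newest first]: 55 @ $7 = $385
Total COGS = $3,778 + $1,780 + $385 = $5,943
Ending inventory: 84 @ $7 = $588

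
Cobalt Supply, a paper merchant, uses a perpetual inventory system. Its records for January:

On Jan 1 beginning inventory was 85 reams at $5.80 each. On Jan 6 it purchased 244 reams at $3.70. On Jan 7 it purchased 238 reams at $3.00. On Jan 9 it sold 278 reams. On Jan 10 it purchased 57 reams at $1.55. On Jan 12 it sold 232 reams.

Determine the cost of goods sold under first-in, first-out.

Jan 9, 278 sold [FIFO — oldest first]: 85 @ $5.80 + 193 @ $3.70 = $1,207.10
Jan 12, 232 sold [FIFO — oldest first]: 51 @ $3.70 + 181 @ $3.00 = $731.70
Total COGS = $1,207.10 + $731.70 = $1,938.80
Ending inventory: 57 @ $3.00 + 57 @ $1.55 = $259.35

COGS = $1,938.80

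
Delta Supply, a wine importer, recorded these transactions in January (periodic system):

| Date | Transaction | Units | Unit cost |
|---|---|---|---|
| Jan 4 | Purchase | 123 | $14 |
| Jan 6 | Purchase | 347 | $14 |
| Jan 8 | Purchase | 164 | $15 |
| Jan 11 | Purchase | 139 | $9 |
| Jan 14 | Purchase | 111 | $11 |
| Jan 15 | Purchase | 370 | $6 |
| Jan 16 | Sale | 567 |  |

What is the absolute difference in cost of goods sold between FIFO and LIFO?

FIFO COGS: 123 @ $14 + 347 @ $14 + 97 @ $15 = $8,035
LIFO COGS: 370 @ $6 + 111 @ $11 + 86 @ $9 = $4,215
Difference = |$8,035 − $4,215| = $3,820

$3,820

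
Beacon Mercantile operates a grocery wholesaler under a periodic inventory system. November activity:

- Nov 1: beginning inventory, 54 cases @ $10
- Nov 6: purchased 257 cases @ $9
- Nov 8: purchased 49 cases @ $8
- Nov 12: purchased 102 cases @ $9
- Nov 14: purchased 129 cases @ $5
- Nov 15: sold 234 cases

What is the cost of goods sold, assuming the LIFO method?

COGS = $1,587

Nov 15, 234 sold [LIFO — newest first]: 129 @ $5 + 102 @ $9 + 3 @ $8 = $1,587
Ending inventory: 54 @ $10 + 257 @ $9 + 46 @ $8 = $3,221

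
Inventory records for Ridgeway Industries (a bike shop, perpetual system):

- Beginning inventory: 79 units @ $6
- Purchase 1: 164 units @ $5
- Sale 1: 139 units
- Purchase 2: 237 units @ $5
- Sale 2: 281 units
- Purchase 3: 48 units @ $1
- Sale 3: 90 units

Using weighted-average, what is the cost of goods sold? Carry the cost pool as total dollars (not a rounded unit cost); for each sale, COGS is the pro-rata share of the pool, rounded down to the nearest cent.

COGS = $2,468.00

After Beginning: 79 on hand, pool $474.00 (≈ $6.0000 each)
After Purchase 1: 243 on hand, pool $1,294.00 (≈ $5.3251 each)
Sale 1, sell 139: 139/243 × $1,294.00 → $740.18
After Purchase 2: 341 on hand, pool $1,738.82 (≈ $5.0992 each)
Sale 2, sell 281: 281/341 × $1,738.82 → $1,432.86
After Purchase 3: 108 on hand, pool $353.96 (≈ $3.2774 each)
Sale 3, sell 90: 90/108 × $353.96 → $294.96
Total COGS = $740.18 + $1,432.86 + $294.96 = $2,468.00
Ending inventory (cost pool remaining) = $59.00
Check: goods available $2,527.00 = COGS $2,468.00 + ending $59.00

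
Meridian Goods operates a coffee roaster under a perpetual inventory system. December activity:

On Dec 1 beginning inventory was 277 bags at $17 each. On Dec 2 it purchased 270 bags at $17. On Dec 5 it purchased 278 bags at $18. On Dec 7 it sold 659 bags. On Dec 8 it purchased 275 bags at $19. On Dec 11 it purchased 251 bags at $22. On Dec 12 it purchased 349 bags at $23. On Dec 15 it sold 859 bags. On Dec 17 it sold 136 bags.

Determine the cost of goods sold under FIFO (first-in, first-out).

COGS = $32,019

Dec 7, 659 sold [FIFO — oldest first]: 277 @ $17 + 270 @ $17 + 112 @ $18 = $11,315
Dec 15, 859 sold [FIFO — oldest first]: 166 @ $18 + 275 @ $19 + 251 @ $22 + 167 @ $23 = $17,576
Dec 17, 136 sold [FIFO — oldest first]: 136 @ $23 = $3,128
Total COGS = $11,315 + $17,576 + $3,128 = $32,019
Ending inventory: 46 @ $23 = $1,058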